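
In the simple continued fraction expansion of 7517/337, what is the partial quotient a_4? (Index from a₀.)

2

7517 = 22·337 + 103   →  a_0 = 22
337 = 3·103 + 28   →  a_1 = 3
103 = 3·28 + 19   →  a_2 = 3
28 = 1·19 + 9   →  a_3 = 1
19 = 2·9 + 1   →  a_4 = 2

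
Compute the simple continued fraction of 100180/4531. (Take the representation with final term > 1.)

100180 = 22×4531 + 498
4531 = 9×498 + 49
498 = 10×49 + 8
49 = 6×8 + 1
8 = 8×1 + 0  (stop)
So 100180/4531 = [22; 9, 10, 6, 8].

[22; 9, 10, 6, 8]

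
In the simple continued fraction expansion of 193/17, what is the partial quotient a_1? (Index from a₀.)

2

193 = 11·17 + 6   →  a_0 = 11
17 = 2·6 + 5   →  a_1 = 2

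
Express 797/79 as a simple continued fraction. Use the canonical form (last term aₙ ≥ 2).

797 = 10*79 + 7
79 = 11*7 + 2
7 = 3*2 + 1
2 = 2*1 + 0  (stop)
So 797/79 = [10; 11, 3, 2].

[10; 11, 3, 2]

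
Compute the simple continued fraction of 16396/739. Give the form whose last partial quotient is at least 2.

[22; 5, 2, 1, 4, 2, 4]

16396 = 22×739 + 138
739 = 5×138 + 49
138 = 2×49 + 40
49 = 1×40 + 9
40 = 4×9 + 4
9 = 2×4 + 1
4 = 4×1 + 0  (stop)
So 16396/739 = [22; 5, 2, 1, 4, 2, 4].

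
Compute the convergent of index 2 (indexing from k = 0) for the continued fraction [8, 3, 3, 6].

Using pₖ = aₖpₖ₋₁ + pₖ₋₂, qₖ = aₖqₖ₋₁ + qₖ₋₂ (with p₋₁=1, p₋₂=0, q₋₁=0, q₋₂=1):
  k=0: a=8, p=8, q=1
  k=1: a=3, p=25, q=3
  k=2: a=3, p=83, q=10

83/10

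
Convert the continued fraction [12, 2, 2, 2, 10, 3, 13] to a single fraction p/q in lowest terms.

Fold from the inside: start with 13/1.
  3 + 1/13 = 40/13
  10 + 13/40 = 413/40
  2 + 40/413 = 866/413
  2 + 413/866 = 2145/866
  2 + 866/2145 = 5156/2145
  12 + 2145/5156 = 64017/5156

64017/5156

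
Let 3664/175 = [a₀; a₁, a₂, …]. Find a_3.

1

3664 = 20·175 + 164   →  a_0 = 20
175 = 1·164 + 11   →  a_1 = 1
164 = 14·11 + 10   →  a_2 = 14
11 = 1·10 + 1   →  a_3 = 1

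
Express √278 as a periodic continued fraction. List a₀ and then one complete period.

[16; 1, 2, 16, 2, 1, 32]

a₀ = ⌊√278⌋ = 16.
With m₀=0, d₀=1 and mₖ₊₁ = dₖaₖ − mₖ, dₖ₊₁ = (n − mₖ₊₁²)/dₖ, aₖ₊₁ = ⌊(a₀+mₖ₊₁)/dₖ₊₁⌋:
  k=1: m=16, d=22, a=1
  k=2: m=6, d=11, a=2
  k=3: m=16, d=2, a=16
  k=4: m=16, d=11, a=2
  k=5: m=6, d=22, a=1
  k=6: m=16, d=1, a=32
d=1 and a=2a₀=32 at k=6, so the next step gives (m, d) = (16, 22) again — its k=1 value — and the period has length 6.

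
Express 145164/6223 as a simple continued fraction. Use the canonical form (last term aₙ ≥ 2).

[23; 3, 17, 4, 14, 2]

145164 = 23×6223 + 2035
6223 = 3×2035 + 118
2035 = 17×118 + 29
118 = 4×29 + 2
29 = 14×2 + 1
2 = 2×1 + 0  (stop)
So 145164/6223 = [23; 3, 17, 4, 14, 2].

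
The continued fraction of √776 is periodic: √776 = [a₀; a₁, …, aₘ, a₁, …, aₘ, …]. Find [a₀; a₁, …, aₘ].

a₀ = ⌊√776⌋ = 27.
With m₀=0, d₀=1 and mₖ₊₁ = dₖaₖ − mₖ, dₖ₊₁ = (n − mₖ₊₁²)/dₖ, aₖ₊₁ = ⌊(a₀+mₖ₊₁)/dₖ₊₁⌋:
  k=1: m=27, d=47, a=1
  k=2: m=20, d=8, a=5
  k=3: m=20, d=47, a=1
  k=4: m=27, d=1, a=54
d=1 and a=2a₀=54 at k=4, so the next step gives (m, d) = (27, 47) again — its k=1 value — and the period has length 4.

[27; 1, 5, 1, 54]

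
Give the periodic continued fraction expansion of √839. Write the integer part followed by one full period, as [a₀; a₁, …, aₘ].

a₀ = ⌊√839⌋ = 28.
With m₀=0, d₀=1 and mₖ₊₁ = dₖaₖ − mₖ, dₖ₊₁ = (n − mₖ₊₁²)/dₖ, aₖ₊₁ = ⌊(a₀+mₖ₊₁)/dₖ₊₁⌋:
  k=1: m=28, d=55, a=1
  k=2: m=27, d=2, a=27
  k=3: m=27, d=55, a=1
  k=4: m=28, d=1, a=56
d=1 and a=2a₀=56 at k=4, so the next step gives (m, d) = (28, 55) again — its k=1 value — and the period has length 4.

[28; 1, 27, 1, 56]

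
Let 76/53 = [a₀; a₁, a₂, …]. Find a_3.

3

76 = 1·53 + 23   →  a_0 = 1
53 = 2·23 + 7   →  a_1 = 2
23 = 3·7 + 2   →  a_2 = 3
7 = 3·2 + 1   →  a_3 = 3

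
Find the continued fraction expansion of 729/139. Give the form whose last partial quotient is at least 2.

[5; 4, 11, 3]

729 = 5*139 + 34
139 = 4*34 + 3
34 = 11*3 + 1
3 = 3*1 + 0  (stop)
So 729/139 = [5; 4, 11, 3].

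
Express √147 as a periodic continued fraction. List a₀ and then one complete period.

[12; 8, 24]

a₀ = ⌊√147⌋ = 12.
With m₀=0, d₀=1 and mₖ₊₁ = dₖaₖ − mₖ, dₖ₊₁ = (n − mₖ₊₁²)/dₖ, aₖ₊₁ = ⌊(a₀+mₖ₊₁)/dₖ₊₁⌋:
  k=1: m=12, d=3, a=8
  k=2: m=12, d=1, a=24
d=1 and a=2a₀=24 at k=2, so the next step gives (m, d) = (12, 3) again — its k=1 value — and the period has length 2.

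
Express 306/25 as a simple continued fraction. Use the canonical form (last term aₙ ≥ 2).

[12; 4, 6]

306 = 12·25 + 6
25 = 4·6 + 1
6 = 6·1 + 0  (stop)
So 306/25 = [12; 4, 6].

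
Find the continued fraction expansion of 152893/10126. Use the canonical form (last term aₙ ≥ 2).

152893 = 15·10126 + 1003
10126 = 10·1003 + 96
1003 = 10·96 + 43
96 = 2·43 + 10
43 = 4·10 + 3
10 = 3·3 + 1
3 = 3·1 + 0  (stop)
So 152893/10126 = [15; 10, 10, 2, 4, 3, 3].

[15; 10, 10, 2, 4, 3, 3]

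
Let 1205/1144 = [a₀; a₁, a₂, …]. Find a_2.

1205 = 1·1144 + 61   →  a_0 = 1
1144 = 18·61 + 46   →  a_1 = 18
61 = 1·46 + 15   →  a_2 = 1

1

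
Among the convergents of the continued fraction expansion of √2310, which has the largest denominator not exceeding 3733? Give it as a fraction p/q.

73872/1537

√2310 = [48; 16, 96, …] (period length 2).
Convergents:
  p_0/q_0 = 48/1
  p_1/q_1 = 769/16
  p_2/q_2 = 73872/1537
  p_3/q_3 = 1182721/24608
q_2 = 1537 ≤ 3733 < 24608 = q_3, so the answer is 73872/1537.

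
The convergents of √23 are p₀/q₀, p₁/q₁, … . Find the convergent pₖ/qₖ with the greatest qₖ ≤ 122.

235/49

√23 = [4; 1, 3, 1, 8, …] (period length 4).
Convergents:
  p_0/q_0 = 4/1
  p_1/q_1 = 5/1
  p_2/q_2 = 19/4
  p_3/q_3 = 24/5
  p_4/q_4 = 211/44
  p_5/q_5 = 235/49
  p_6/q_6 = 916/191
q_5 = 49 ≤ 122 < 191 = q_6, so the answer is 235/49.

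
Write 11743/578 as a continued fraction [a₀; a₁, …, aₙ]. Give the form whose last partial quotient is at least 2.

11743 = 20×578 + 183
578 = 3×183 + 29
183 = 6×29 + 9
29 = 3×9 + 2
9 = 4×2 + 1
2 = 2×1 + 0  (stop)
So 11743/578 = [20; 3, 6, 3, 4, 2].

[20; 3, 6, 3, 4, 2]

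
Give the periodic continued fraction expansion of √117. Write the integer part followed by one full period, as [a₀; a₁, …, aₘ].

a₀ = ⌊√117⌋ = 10.
With m₀=0, d₀=1 and mₖ₊₁ = dₖaₖ − mₖ, dₖ₊₁ = (n − mₖ₊₁²)/dₖ, aₖ₊₁ = ⌊(a₀+mₖ₊₁)/dₖ₊₁⌋:
  k=1: m=10, d=17, a=1
  k=2: m=7, d=4, a=4
  k=3: m=9, d=9, a=2
  k=4: m=9, d=4, a=4
  k=5: m=7, d=17, a=1
  k=6: m=10, d=1, a=20
d=1 and a=2a₀=20 at k=6, so the next step gives (m, d) = (10, 17) again — its k=1 value — and the period has length 6.

[10; 1, 4, 2, 4, 1, 20]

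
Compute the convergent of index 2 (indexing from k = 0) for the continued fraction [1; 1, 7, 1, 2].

Using pₖ = aₖpₖ₋₁ + pₖ₋₂, qₖ = aₖqₖ₋₁ + qₖ₋₂ (with p₋₁=1, p₋₂=0, q₋₁=0, q₋₂=1):
  k=0: a=1, p=1, q=1
  k=1: a=1, p=2, q=1
  k=2: a=7, p=15, q=8

15/8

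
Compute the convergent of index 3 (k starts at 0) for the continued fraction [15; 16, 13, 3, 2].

9685/643

Using pₖ = aₖpₖ₋₁ + pₖ₋₂, qₖ = aₖqₖ₋₁ + qₖ₋₂ (with p₋₁=1, p₋₂=0, q₋₁=0, q₋₂=1):
  k=0: a=15, p=15, q=1
  k=1: a=16, p=241, q=16
  k=2: a=13, p=3148, q=209
  k=3: a=3, p=9685, q=643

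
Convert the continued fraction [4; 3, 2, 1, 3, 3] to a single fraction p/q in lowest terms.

520/121

Fold from the inside: start with 3/1.
  3 + 1/3 = 10/3
  1 + 3/10 = 13/10
  2 + 10/13 = 36/13
  3 + 13/36 = 121/36
  4 + 36/121 = 520/121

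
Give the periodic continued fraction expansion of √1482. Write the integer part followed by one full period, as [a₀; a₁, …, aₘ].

[38; 2, 76]

a₀ = ⌊√1482⌋ = 38.
With m₀=0, d₀=1 and mₖ₊₁ = dₖaₖ − mₖ, dₖ₊₁ = (n − mₖ₊₁²)/dₖ, aₖ₊₁ = ⌊(a₀+mₖ₊₁)/dₖ₊₁⌋:
  k=1: m=38, d=38, a=2
  k=2: m=38, d=1, a=76
d=1 and a=2a₀=76 at k=2, so the next step gives (m, d) = (38, 38) again — its k=1 value — and the period has length 2.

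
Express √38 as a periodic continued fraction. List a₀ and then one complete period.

[6; 6, 12]

a₀ = ⌊√38⌋ = 6.
With m₀=0, d₀=1 and mₖ₊₁ = dₖaₖ − mₖ, dₖ₊₁ = (n − mₖ₊₁²)/dₖ, aₖ₊₁ = ⌊(a₀+mₖ₊₁)/dₖ₊₁⌋:
  k=1: m=6, d=2, a=6
  k=2: m=6, d=1, a=12
d=1 and a=2a₀=12 at k=2, so the next step gives (m, d) = (6, 2) again — its k=1 value — and the period has length 2.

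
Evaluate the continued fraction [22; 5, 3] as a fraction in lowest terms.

355/16

Using pₖ = aₖpₖ₋₁ + pₖ₋₂ and qₖ = aₖqₖ₋₁ + qₖ₋₂:
  k=0: a=22, p=22, q=1
  k=1: a=5, p=111, q=5
  k=2: a=3, p=355, q=16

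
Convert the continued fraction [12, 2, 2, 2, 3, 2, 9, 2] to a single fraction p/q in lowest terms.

23191/1868

Fold from the inside: start with 2/1.
  9 + 1/2 = 19/2
  2 + 2/19 = 40/19
  3 + 19/40 = 139/40
  2 + 40/139 = 318/139
  2 + 139/318 = 775/318
  2 + 318/775 = 1868/775
  12 + 775/1868 = 23191/1868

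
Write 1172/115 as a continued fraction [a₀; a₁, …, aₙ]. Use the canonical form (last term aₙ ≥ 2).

[10; 5, 4, 2, 2]

1172 = 10×115 + 22
115 = 5×22 + 5
22 = 4×5 + 2
5 = 2×2 + 1
2 = 2×1 + 0  (stop)
So 1172/115 = [10; 5, 4, 2, 2].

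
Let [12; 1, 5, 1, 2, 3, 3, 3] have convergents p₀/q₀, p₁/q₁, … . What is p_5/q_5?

Using pₖ = aₖpₖ₋₁ + pₖ₋₂, qₖ = aₖqₖ₋₁ + qₖ₋₂ (with p₋₁=1, p₋₂=0, q₋₁=0, q₋₂=1):
  k=0: a=12, p=12, q=1
  k=1: a=1, p=13, q=1
  k=2: a=5, p=77, q=6
  k=3: a=1, p=90, q=7
  k=4: a=2, p=257, q=20
  k=5: a=3, p=861, q=67

861/67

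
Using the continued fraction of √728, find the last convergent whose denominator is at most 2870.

77194/2861

√728 = [26; 1, 52, …] (period length 2).
Convergents:
  p_0/q_0 = 26/1
  p_1/q_1 = 27/1
  p_2/q_2 = 1430/53
  p_3/q_3 = 1457/54
  p_4/q_4 = 77194/2861
  p_5/q_5 = 78651/2915
q_4 = 2861 ≤ 2870 < 2915 = q_5, so the answer is 77194/2861.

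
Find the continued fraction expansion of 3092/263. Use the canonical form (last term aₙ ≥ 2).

[11; 1, 3, 9, 7]

3092 = 11·263 + 199
263 = 1·199 + 64
199 = 3·64 + 7
64 = 9·7 + 1
7 = 7·1 + 0  (stop)
So 3092/263 = [11; 1, 3, 9, 7].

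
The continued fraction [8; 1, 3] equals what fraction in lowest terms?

35/4

Fold from the inside: start with 3/1.
  1 + 1/3 = 4/3
  8 + 3/4 = 35/4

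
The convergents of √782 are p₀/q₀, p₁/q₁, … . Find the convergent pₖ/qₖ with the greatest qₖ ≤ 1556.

43037/1539

√782 = [27; 1, 26, 1, 54, …] (period length 4).
Convergents:
  p_0/q_0 = 27/1
  p_1/q_1 = 28/1
  p_2/q_2 = 755/27
  p_3/q_3 = 783/28
  p_4/q_4 = 43037/1539
  p_5/q_5 = 43820/1567
q_4 = 1539 ≤ 1556 < 1567 = q_5, so the answer is 43037/1539.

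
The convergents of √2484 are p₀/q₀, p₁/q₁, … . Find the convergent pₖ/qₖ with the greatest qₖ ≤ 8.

299/6

√2484 = [49; 1, 5, 4, 5, 1, 98, …] (period length 6).
Convergents:
  p_0/q_0 = 49/1
  p_1/q_1 = 50/1
  p_2/q_2 = 299/6
  p_3/q_3 = 1246/25
q_2 = 6 ≤ 8 < 25 = q_3, so the answer is 299/6.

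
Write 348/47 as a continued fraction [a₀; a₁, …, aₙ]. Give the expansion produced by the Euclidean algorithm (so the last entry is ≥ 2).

[7; 2, 2, 9]

348 = 7×47 + 19
47 = 2×19 + 9
19 = 2×9 + 1
9 = 9×1 + 0  (stop)
So 348/47 = [7; 2, 2, 9].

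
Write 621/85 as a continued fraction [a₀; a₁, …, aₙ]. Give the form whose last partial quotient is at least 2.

[7; 3, 3, 1, 2, 2]

621 = 7·85 + 26
85 = 3·26 + 7
26 = 3·7 + 5
7 = 1·5 + 2
5 = 2·2 + 1
2 = 2·1 + 0  (stop)
So 621/85 = [7; 3, 3, 1, 2, 2].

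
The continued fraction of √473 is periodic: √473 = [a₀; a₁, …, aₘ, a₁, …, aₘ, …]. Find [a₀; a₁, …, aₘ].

a₀ = ⌊√473⌋ = 21.
With m₀=0, d₀=1 and mₖ₊₁ = dₖaₖ − mₖ, dₖ₊₁ = (n − mₖ₊₁²)/dₖ, aₖ₊₁ = ⌊(a₀+mₖ₊₁)/dₖ₊₁⌋:
  k=1: m=21, d=32, a=1
  k=2: m=11, d=11, a=2
  k=3: m=11, d=32, a=1
  k=4: m=21, d=1, a=42
d=1 and a=2a₀=42 at k=4, so the next step gives (m, d) = (21, 32) again — its k=1 value — and the period has length 4.

[21; 1, 2, 1, 42]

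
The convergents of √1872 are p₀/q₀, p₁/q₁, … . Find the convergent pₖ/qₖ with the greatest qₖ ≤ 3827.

√1872 = [43; 3, 1, 3, 86, …] (period length 4).
Convergents:
  p_0/q_0 = 43/1
  p_1/q_1 = 130/3
  p_2/q_2 = 173/4
  p_3/q_3 = 649/15
  p_4/q_4 = 55987/1294
  p_5/q_5 = 168610/3897
q_4 = 1294 ≤ 3827 < 3897 = q_5, so the answer is 55987/1294.

55987/1294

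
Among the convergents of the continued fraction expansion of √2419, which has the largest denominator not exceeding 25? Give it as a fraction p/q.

541/11

√2419 = [49; 5, 2, 5, 98, …] (period length 4).
Convergents:
  p_0/q_0 = 49/1
  p_1/q_1 = 246/5
  p_2/q_2 = 541/11
  p_3/q_3 = 2951/60
q_2 = 11 ≤ 25 < 60 = q_3, so the answer is 541/11.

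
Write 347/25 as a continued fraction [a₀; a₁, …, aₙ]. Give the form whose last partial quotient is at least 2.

347 = 13·25 + 22
25 = 1·22 + 3
22 = 7·3 + 1
3 = 3·1 + 0  (stop)
So 347/25 = [13; 1, 7, 3].

[13; 1, 7, 3]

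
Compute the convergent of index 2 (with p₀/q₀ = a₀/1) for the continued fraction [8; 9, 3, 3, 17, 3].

Using pₖ = aₖpₖ₋₁ + pₖ₋₂, qₖ = aₖqₖ₋₁ + qₖ₋₂ (with p₋₁=1, p₋₂=0, q₋₁=0, q₋₂=1):
  k=0: a=8, p=8, q=1
  k=1: a=9, p=73, q=9
  k=2: a=3, p=227, q=28

227/28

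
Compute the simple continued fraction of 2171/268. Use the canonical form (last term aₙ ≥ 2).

2171 = 8*268 + 27
268 = 9*27 + 25
27 = 1*25 + 2
25 = 12*2 + 1
2 = 2*1 + 0  (stop)
So 2171/268 = [8; 9, 1, 12, 2].

[8; 9, 1, 12, 2]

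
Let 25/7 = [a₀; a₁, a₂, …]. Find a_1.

25 = 3·7 + 4   →  a_0 = 3
7 = 1·4 + 3   →  a_1 = 1

1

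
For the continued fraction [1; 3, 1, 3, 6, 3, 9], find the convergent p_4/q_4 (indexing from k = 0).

Using pₖ = aₖpₖ₋₁ + pₖ₋₂, qₖ = aₖqₖ₋₁ + qₖ₋₂ (with p₋₁=1, p₋₂=0, q₋₁=0, q₋₂=1):
  k=0: a=1, p=1, q=1
  k=1: a=3, p=4, q=3
  k=2: a=1, p=5, q=4
  k=3: a=3, p=19, q=15
  k=4: a=6, p=119, q=94

119/94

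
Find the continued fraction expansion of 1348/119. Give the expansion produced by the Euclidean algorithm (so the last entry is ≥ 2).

[11; 3, 19, 2]

1348 = 11×119 + 39
119 = 3×39 + 2
39 = 19×2 + 1
2 = 2×1 + 0  (stop)
So 1348/119 = [11; 3, 19, 2].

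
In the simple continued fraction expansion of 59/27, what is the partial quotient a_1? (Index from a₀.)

5

59 = 2·27 + 5   →  a_0 = 2
27 = 5·5 + 2   →  a_1 = 5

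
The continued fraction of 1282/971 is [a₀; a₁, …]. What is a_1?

1282 = 1·971 + 311   →  a_0 = 1
971 = 3·311 + 38   →  a_1 = 3

3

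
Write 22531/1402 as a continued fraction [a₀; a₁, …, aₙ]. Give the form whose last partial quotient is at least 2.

[16; 14, 6, 5, 3]

22531 = 16*1402 + 99
1402 = 14*99 + 16
99 = 6*16 + 3
16 = 5*3 + 1
3 = 3*1 + 0  (stop)
So 22531/1402 = [16; 14, 6, 5, 3].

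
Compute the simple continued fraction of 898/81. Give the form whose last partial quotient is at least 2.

898 = 11×81 + 7
81 = 11×7 + 4
7 = 1×4 + 3
4 = 1×3 + 1
3 = 3×1 + 0  (stop)
So 898/81 = [11; 11, 1, 1, 3].

[11; 11, 1, 1, 3]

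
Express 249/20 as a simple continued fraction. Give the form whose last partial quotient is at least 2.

249 = 12×20 + 9
20 = 2×9 + 2
9 = 4×2 + 1
2 = 2×1 + 0  (stop)
So 249/20 = [12; 2, 4, 2].

[12; 2, 4, 2]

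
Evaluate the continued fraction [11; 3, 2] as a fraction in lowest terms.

79/7

Using pₖ = aₖpₖ₋₁ + pₖ₋₂ and qₖ = aₖqₖ₋₁ + qₖ₋₂:
  k=0: a=11, p=11, q=1
  k=1: a=3, p=34, q=3
  k=2: a=2, p=79, q=7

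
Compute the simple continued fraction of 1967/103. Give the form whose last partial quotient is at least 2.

[19; 10, 3, 3]

1967 = 19*103 + 10
103 = 10*10 + 3
10 = 3*3 + 1
3 = 3*1 + 0  (stop)
So 1967/103 = [19; 10, 3, 3].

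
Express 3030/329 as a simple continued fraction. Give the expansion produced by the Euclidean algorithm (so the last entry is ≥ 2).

[9; 4, 1, 3, 3, 5]

3030 = 9·329 + 69
329 = 4·69 + 53
69 = 1·53 + 16
53 = 3·16 + 5
16 = 3·5 + 1
5 = 5·1 + 0  (stop)
So 3030/329 = [9; 4, 1, 3, 3, 5].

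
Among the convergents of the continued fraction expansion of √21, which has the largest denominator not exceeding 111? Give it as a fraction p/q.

√21 = [4; 1, 1, 2, 1, 1, 8, …] (period length 6).
Convergents:
  p_0/q_0 = 4/1
  p_1/q_1 = 5/1
  p_2/q_2 = 9/2
  p_3/q_3 = 23/5
  p_4/q_4 = 32/7
  p_5/q_5 = 55/12
  p_6/q_6 = 472/103
  p_7/q_7 = 527/115
q_6 = 103 ≤ 111 < 115 = q_7, so the answer is 472/103.

472/103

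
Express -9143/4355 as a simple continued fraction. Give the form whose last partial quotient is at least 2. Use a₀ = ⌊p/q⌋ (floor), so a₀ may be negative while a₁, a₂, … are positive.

[-3; 1, 9, 17, 3, 8]

-9143 = -3*4355 + 3922
4355 = 1*3922 + 433
3922 = 9*433 + 25
433 = 17*25 + 8
25 = 3*8 + 1
8 = 8*1 + 0  (stop)
So -9143/4355 = [-3; 1, 9, 17, 3, 8].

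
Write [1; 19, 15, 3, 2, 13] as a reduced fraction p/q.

Using pₖ = aₖpₖ₋₁ + pₖ₋₂ and qₖ = aₖqₖ₋₁ + qₖ₋₂:
  k=0: a=1, p=1, q=1
  k=1: a=19, p=20, q=19
  k=2: a=15, p=301, q=286
  k=3: a=3, p=923, q=877
  k=4: a=2, p=2147, q=2040
  k=5: a=13, p=28834, q=27397

28834/27397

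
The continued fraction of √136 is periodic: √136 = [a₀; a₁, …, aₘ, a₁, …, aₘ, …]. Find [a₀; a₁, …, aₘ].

[11; 1, 1, 1, 22]

a₀ = ⌊√136⌋ = 11.
With m₀=0, d₀=1 and mₖ₊₁ = dₖaₖ − mₖ, dₖ₊₁ = (n − mₖ₊₁²)/dₖ, aₖ₊₁ = ⌊(a₀+mₖ₊₁)/dₖ₊₁⌋:
  k=1: m=11, d=15, a=1
  k=2: m=4, d=8, a=1
  k=3: m=4, d=15, a=1
  k=4: m=11, d=1, a=22
d=1 and a=2a₀=22 at k=4, so the next step gives (m, d) = (11, 15) again — its k=1 value — and the period has length 4.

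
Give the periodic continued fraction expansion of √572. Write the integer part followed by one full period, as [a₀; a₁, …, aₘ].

[23; 1, 10, 1, 46]

a₀ = ⌊√572⌋ = 23.
With m₀=0, d₀=1 and mₖ₊₁ = dₖaₖ − mₖ, dₖ₊₁ = (n − mₖ₊₁²)/dₖ, aₖ₊₁ = ⌊(a₀+mₖ₊₁)/dₖ₊₁⌋:
  k=1: m=23, d=43, a=1
  k=2: m=20, d=4, a=10
  k=3: m=20, d=43, a=1
  k=4: m=23, d=1, a=46
d=1 and a=2a₀=46 at k=4, so the next step gives (m, d) = (23, 43) again — its k=1 value — and the period has length 4.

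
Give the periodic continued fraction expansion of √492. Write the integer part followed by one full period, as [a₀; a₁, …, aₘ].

a₀ = ⌊√492⌋ = 22.
With m₀=0, d₀=1 and mₖ₊₁ = dₖaₖ − mₖ, dₖ₊₁ = (n − mₖ₊₁²)/dₖ, aₖ₊₁ = ⌊(a₀+mₖ₊₁)/dₖ₊₁⌋:
  k=1: m=22, d=8, a=5
  k=2: m=18, d=21, a=1
  k=3: m=3, d=23, a=1
  k=4: m=20, d=4, a=10
  k=5: m=20, d=23, a=1
  k=6: m=3, d=21, a=1
  k=7: m=18, d=8, a=5
  k=8: m=22, d=1, a=44
d=1 and a=2a₀=44 at k=8, so the next step gives (m, d) = (22, 8) again — its k=1 value — and the period has length 8.

[22; 5, 1, 1, 10, 1, 1, 5, 44]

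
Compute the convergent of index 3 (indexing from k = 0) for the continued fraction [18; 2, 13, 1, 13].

536/29

Using pₖ = aₖpₖ₋₁ + pₖ₋₂, qₖ = aₖqₖ₋₁ + qₖ₋₂ (with p₋₁=1, p₋₂=0, q₋₁=0, q₋₂=1):
  k=0: a=18, p=18, q=1
  k=1: a=2, p=37, q=2
  k=2: a=13, p=499, q=27
  k=3: a=1, p=536, q=29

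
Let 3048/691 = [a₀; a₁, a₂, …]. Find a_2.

3048 = 4·691 + 284   →  a_0 = 4
691 = 2·284 + 123   →  a_1 = 2
284 = 2·123 + 38   →  a_2 = 2

2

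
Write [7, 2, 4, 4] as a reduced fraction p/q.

Fold from the inside: start with 4/1.
  4 + 1/4 = 17/4
  2 + 4/17 = 38/17
  7 + 17/38 = 283/38

283/38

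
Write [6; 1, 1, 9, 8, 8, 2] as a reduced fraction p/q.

Using pₖ = aₖpₖ₋₁ + pₖ₋₂ and qₖ = aₖqₖ₋₁ + qₖ₋₂:
  k=0: a=6, p=6, q=1
  k=1: a=1, p=7, q=1
  k=2: a=1, p=13, q=2
  k=3: a=9, p=124, q=19
  k=4: a=8, p=1005, q=154
  k=5: a=8, p=8164, q=1251
  k=6: a=2, p=17333, q=2656

17333/2656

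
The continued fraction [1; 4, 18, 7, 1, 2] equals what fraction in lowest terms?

2108/1691

Fold from the inside: start with 2/1.
  1 + 1/2 = 3/2
  7 + 2/3 = 23/3
  18 + 3/23 = 417/23
  4 + 23/417 = 1691/417
  1 + 417/1691 = 2108/1691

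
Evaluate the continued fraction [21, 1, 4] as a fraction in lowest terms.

Fold from the inside: start with 4/1.
  1 + 1/4 = 5/4
  21 + 4/5 = 109/5

109/5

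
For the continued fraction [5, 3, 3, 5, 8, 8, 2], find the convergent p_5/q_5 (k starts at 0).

Using pₖ = aₖpₖ₋₁ + pₖ₋₂, qₖ = aₖqₖ₋₁ + qₖ₋₂ (with p₋₁=1, p₋₂=0, q₋₁=0, q₋₂=1):
  k=0: a=5, p=5, q=1
  k=1: a=3, p=16, q=3
  k=2: a=3, p=53, q=10
  k=3: a=5, p=281, q=53
  k=4: a=8, p=2301, q=434
  k=5: a=8, p=18689, q=3525

18689/3525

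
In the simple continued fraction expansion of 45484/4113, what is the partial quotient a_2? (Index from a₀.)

15

45484 = 11·4113 + 241   →  a_0 = 11
4113 = 17·241 + 16   →  a_1 = 17
241 = 15·16 + 1   →  a_2 = 15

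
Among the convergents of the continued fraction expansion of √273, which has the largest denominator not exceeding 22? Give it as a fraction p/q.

347/21

√273 = [16; 1, 1, 10, 1, 1, 32, …] (period length 6).
Convergents:
  p_0/q_0 = 16/1
  p_1/q_1 = 17/1
  p_2/q_2 = 33/2
  p_3/q_3 = 347/21
  p_4/q_4 = 380/23
q_3 = 21 ≤ 22 < 23 = q_4, so the answer is 347/21.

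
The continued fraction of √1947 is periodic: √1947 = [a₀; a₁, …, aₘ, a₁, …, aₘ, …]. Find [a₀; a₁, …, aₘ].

a₀ = ⌊√1947⌋ = 44.
With m₀=0, d₀=1 and mₖ₊₁ = dₖaₖ − mₖ, dₖ₊₁ = (n − mₖ₊₁²)/dₖ, aₖ₊₁ = ⌊(a₀+mₖ₊₁)/dₖ₊₁⌋:
  k=1: m=44, d=11, a=8
  k=2: m=44, d=1, a=88
d=1 and a=2a₀=88 at k=2, so the next step gives (m, d) = (44, 11) again — its k=1 value — and the period has length 2.

[44; 8, 88]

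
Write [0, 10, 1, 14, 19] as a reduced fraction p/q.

Using pₖ = aₖpₖ₋₁ + pₖ₋₂ and qₖ = aₖqₖ₋₁ + qₖ₋₂:
  k=0: a=0, p=0, q=1
  k=1: a=10, p=1, q=10
  k=2: a=1, p=1, q=11
  k=3: a=14, p=15, q=164
  k=4: a=19, p=286, q=3127

286/3127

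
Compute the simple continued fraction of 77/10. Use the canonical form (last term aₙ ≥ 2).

77 = 7×10 + 7
10 = 1×7 + 3
7 = 2×3 + 1
3 = 3×1 + 0  (stop)
So 77/10 = [7; 1, 2, 3].

[7; 1, 2, 3]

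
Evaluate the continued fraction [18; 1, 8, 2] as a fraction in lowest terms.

359/19

Using pₖ = aₖpₖ₋₁ + pₖ₋₂ and qₖ = aₖqₖ₋₁ + qₖ₋₂:
  k=0: a=18, p=18, q=1
  k=1: a=1, p=19, q=1
  k=2: a=8, p=170, q=9
  k=3: a=2, p=359, q=19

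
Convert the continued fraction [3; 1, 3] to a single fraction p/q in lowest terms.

Fold from the inside: start with 3/1.
  1 + 1/3 = 4/3
  3 + 3/4 = 15/4

15/4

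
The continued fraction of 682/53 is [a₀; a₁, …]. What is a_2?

6

682 = 12·53 + 46   →  a_0 = 12
53 = 1·46 + 7   →  a_1 = 1
46 = 6·7 + 4   →  a_2 = 6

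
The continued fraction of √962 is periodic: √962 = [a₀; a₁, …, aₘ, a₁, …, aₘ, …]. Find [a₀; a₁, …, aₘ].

[31; 62]

a₀ = ⌊√962⌋ = 31.
With m₀=0, d₀=1 and mₖ₊₁ = dₖaₖ − mₖ, dₖ₊₁ = (n − mₖ₊₁²)/dₖ, aₖ₊₁ = ⌊(a₀+mₖ₊₁)/dₖ₊₁⌋:
  k=1: m=31, d=1, a=62
d=1 and a=2a₀=62 at k=1, so the next step gives (m, d) = (31, 1) again — its k=1 value — and the period has length 1.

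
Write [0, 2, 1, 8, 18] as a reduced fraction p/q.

Using pₖ = aₖpₖ₋₁ + pₖ₋₂ and qₖ = aₖqₖ₋₁ + qₖ₋₂:
  k=0: a=0, p=0, q=1
  k=1: a=2, p=1, q=2
  k=2: a=1, p=1, q=3
  k=3: a=8, p=9, q=26
  k=4: a=18, p=163, q=471

163/471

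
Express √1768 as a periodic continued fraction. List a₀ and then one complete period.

[42; 21, 84]

a₀ = ⌊√1768⌋ = 42.
With m₀=0, d₀=1 and mₖ₊₁ = dₖaₖ − mₖ, dₖ₊₁ = (n − mₖ₊₁²)/dₖ, aₖ₊₁ = ⌊(a₀+mₖ₊₁)/dₖ₊₁⌋:
  k=1: m=42, d=4, a=21
  k=2: m=42, d=1, a=84
d=1 and a=2a₀=84 at k=2, so the next step gives (m, d) = (42, 4) again — its k=1 value — and the period has length 2.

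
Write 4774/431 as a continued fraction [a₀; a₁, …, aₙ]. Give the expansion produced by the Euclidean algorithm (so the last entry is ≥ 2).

[11; 13, 16, 2]

4774 = 11×431 + 33
431 = 13×33 + 2
33 = 16×2 + 1
2 = 2×1 + 0  (stop)
So 4774/431 = [11; 13, 16, 2].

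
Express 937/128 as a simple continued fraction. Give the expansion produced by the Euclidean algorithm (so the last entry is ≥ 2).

937 = 7*128 + 41
128 = 3*41 + 5
41 = 8*5 + 1
5 = 5*1 + 0  (stop)
So 937/128 = [7; 3, 8, 5].

[7; 3, 8, 5]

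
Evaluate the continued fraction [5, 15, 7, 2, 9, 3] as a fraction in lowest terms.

33811/6674

Fold from the inside: start with 3/1.
  9 + 1/3 = 28/3
  2 + 3/28 = 59/28
  7 + 28/59 = 441/59
  15 + 59/441 = 6674/441
  5 + 441/6674 = 33811/6674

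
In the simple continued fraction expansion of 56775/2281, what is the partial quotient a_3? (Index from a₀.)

56775 = 24·2281 + 2031   →  a_0 = 24
2281 = 1·2031 + 250   →  a_1 = 1
2031 = 8·250 + 31   →  a_2 = 8
250 = 8·31 + 2   →  a_3 = 8

8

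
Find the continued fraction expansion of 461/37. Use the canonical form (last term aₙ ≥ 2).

[12; 2, 5, 1, 2]

461 = 12*37 + 17
37 = 2*17 + 3
17 = 5*3 + 2
3 = 1*2 + 1
2 = 2*1 + 0  (stop)
So 461/37 = [12; 2, 5, 1, 2].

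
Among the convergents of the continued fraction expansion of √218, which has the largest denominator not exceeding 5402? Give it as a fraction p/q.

√218 = [14; 1, 3, 3, 1, 28, …] (period length 5).
Convergents:
  p_0/q_0 = 14/1
  p_1/q_1 = 15/1
  p_2/q_2 = 59/4
  p_3/q_3 = 192/13
  p_4/q_4 = 251/17
  p_5/q_5 = 7220/489
  p_6/q_6 = 7471/506
  p_7/q_7 = 29633/2007
  p_8/q_8 = 96370/6527
q_7 = 2007 ≤ 5402 < 6527 = q_8, so the answer is 29633/2007.

29633/2007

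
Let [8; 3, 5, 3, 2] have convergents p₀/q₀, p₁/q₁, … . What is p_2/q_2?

Using pₖ = aₖpₖ₋₁ + pₖ₋₂, qₖ = aₖqₖ₋₁ + qₖ₋₂ (with p₋₁=1, p₋₂=0, q₋₁=0, q₋₂=1):
  k=0: a=8, p=8, q=1
  k=1: a=3, p=25, q=3
  k=2: a=5, p=133, q=16

133/16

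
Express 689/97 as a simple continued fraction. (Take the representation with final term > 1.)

689 = 7*97 + 10
97 = 9*10 + 7
10 = 1*7 + 3
7 = 2*3 + 1
3 = 3*1 + 0  (stop)
So 689/97 = [7; 9, 1, 2, 3].

[7; 9, 1, 2, 3]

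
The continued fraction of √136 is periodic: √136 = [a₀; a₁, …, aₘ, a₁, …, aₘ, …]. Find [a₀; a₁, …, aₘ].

[11; 1, 1, 1, 22]

a₀ = ⌊√136⌋ = 11.
With m₀=0, d₀=1 and mₖ₊₁ = dₖaₖ − mₖ, dₖ₊₁ = (n − mₖ₊₁²)/dₖ, aₖ₊₁ = ⌊(a₀+mₖ₊₁)/dₖ₊₁⌋:
  k=1: m=11, d=15, a=1
  k=2: m=4, d=8, a=1
  k=3: m=4, d=15, a=1
  k=4: m=11, d=1, a=22
d=1 and a=2a₀=22 at k=4, so the next step gives (m, d) = (11, 15) again — its k=1 value — and the period has length 4.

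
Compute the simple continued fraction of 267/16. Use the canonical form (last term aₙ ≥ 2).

267 = 16×16 + 11
16 = 1×11 + 5
11 = 2×5 + 1
5 = 5×1 + 0  (stop)
So 267/16 = [16; 1, 2, 5].

[16; 1, 2, 5]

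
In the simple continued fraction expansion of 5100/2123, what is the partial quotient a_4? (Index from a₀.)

3

5100 = 2·2123 + 854   →  a_0 = 2
2123 = 2·854 + 415   →  a_1 = 2
854 = 2·415 + 24   →  a_2 = 2
415 = 17·24 + 7   →  a_3 = 17
24 = 3·7 + 3   →  a_4 = 3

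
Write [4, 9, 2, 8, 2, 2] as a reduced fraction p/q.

3461/843

Fold from the inside: start with 2/1.
  2 + 1/2 = 5/2
  8 + 2/5 = 42/5
  2 + 5/42 = 89/42
  9 + 42/89 = 843/89
  4 + 89/843 = 3461/843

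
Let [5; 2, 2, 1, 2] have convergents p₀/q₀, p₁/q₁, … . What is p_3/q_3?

38/7

Using pₖ = aₖpₖ₋₁ + pₖ₋₂, qₖ = aₖqₖ₋₁ + qₖ₋₂ (with p₋₁=1, p₋₂=0, q₋₁=0, q₋₂=1):
  k=0: a=5, p=5, q=1
  k=1: a=2, p=11, q=2
  k=2: a=2, p=27, q=5
  k=3: a=1, p=38, q=7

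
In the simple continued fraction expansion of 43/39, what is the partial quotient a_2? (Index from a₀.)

1

43 = 1·39 + 4   →  a_0 = 1
39 = 9·4 + 3   →  a_1 = 9
4 = 1·3 + 1   →  a_2 = 1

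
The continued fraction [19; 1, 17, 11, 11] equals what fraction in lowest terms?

44018/2207

Fold from the inside: start with 11/1.
  11 + 1/11 = 122/11
  17 + 11/122 = 2085/122
  1 + 122/2085 = 2207/2085
  19 + 2085/2207 = 44018/2207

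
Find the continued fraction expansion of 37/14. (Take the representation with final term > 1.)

37 = 2*14 + 9
14 = 1*9 + 5
9 = 1*5 + 4
5 = 1*4 + 1
4 = 4*1 + 0  (stop)
So 37/14 = [2; 1, 1, 1, 4].

[2; 1, 1, 1, 4]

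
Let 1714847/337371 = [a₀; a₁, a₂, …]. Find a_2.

19

1714847 = 5·337371 + 27992   →  a_0 = 5
337371 = 12·27992 + 1467   →  a_1 = 12
27992 = 19·1467 + 119   →  a_2 = 19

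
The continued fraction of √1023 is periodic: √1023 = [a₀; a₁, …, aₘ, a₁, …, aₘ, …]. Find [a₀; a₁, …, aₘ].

a₀ = ⌊√1023⌋ = 31.
With m₀=0, d₀=1 and mₖ₊₁ = dₖaₖ − mₖ, dₖ₊₁ = (n − mₖ₊₁²)/dₖ, aₖ₊₁ = ⌊(a₀+mₖ₊₁)/dₖ₊₁⌋:
  k=1: m=31, d=62, a=1
  k=2: m=31, d=1, a=62
d=1 and a=2a₀=62 at k=2, so the next step gives (m, d) = (31, 62) again — its k=1 value — and the period has length 2.

[31; 1, 62]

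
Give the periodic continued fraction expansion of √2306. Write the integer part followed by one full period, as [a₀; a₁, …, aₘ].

a₀ = ⌊√2306⌋ = 48.

[48; 48, 96]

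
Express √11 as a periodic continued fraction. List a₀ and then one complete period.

a₀ = ⌊√11⌋ = 3.
With m₀=0, d₀=1 and mₖ₊₁ = dₖaₖ − mₖ, dₖ₊₁ = (n − mₖ₊₁²)/dₖ, aₖ₊₁ = ⌊(a₀+mₖ₊₁)/dₖ₊₁⌋:
  k=1: m=3, d=2, a=3
  k=2: m=3, d=1, a=6
d=1 and a=2a₀=6 at k=2, so the next step gives (m, d) = (3, 2) again — its k=1 value — and the period has length 2.

[3; 3, 6]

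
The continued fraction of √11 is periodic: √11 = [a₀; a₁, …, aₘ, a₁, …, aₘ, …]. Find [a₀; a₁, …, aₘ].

[3; 3, 6]

a₀ = ⌊√11⌋ = 3.
With m₀=0, d₀=1 and mₖ₊₁ = dₖaₖ − mₖ, dₖ₊₁ = (n − mₖ₊₁²)/dₖ, aₖ₊₁ = ⌊(a₀+mₖ₊₁)/dₖ₊₁⌋:
  k=1: m=3, d=2, a=3
  k=2: m=3, d=1, a=6
d=1 and a=2a₀=6 at k=2, so the next step gives (m, d) = (3, 2) again — its k=1 value — and the period has length 2.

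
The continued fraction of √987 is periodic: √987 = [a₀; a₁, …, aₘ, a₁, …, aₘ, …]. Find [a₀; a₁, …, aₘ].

[31; 2, 2, 2, 62]

a₀ = ⌊√987⌋ = 31.
With m₀=0, d₀=1 and mₖ₊₁ = dₖaₖ − mₖ, dₖ₊₁ = (n − mₖ₊₁²)/dₖ, aₖ₊₁ = ⌊(a₀+mₖ₊₁)/dₖ₊₁⌋:
  k=1: m=31, d=26, a=2
  k=2: m=21, d=21, a=2
  k=3: m=21, d=26, a=2
  k=4: m=31, d=1, a=62
d=1 and a=2a₀=62 at k=4, so the next step gives (m, d) = (31, 26) again — its k=1 value — and the period has length 4.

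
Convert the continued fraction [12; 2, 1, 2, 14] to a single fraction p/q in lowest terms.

1423/115

Fold from the inside: start with 14/1.
  2 + 1/14 = 29/14
  1 + 14/29 = 43/29
  2 + 29/43 = 115/43
  12 + 43/115 = 1423/115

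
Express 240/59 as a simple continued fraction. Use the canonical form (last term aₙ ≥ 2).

240 = 4·59 + 4
59 = 14·4 + 3
4 = 1·3 + 1
3 = 3·1 + 0  (stop)
So 240/59 = [4; 14, 1, 3].

[4; 14, 1, 3]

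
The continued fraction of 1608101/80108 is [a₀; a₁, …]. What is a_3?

1608101 = 20·80108 + 5941   →  a_0 = 20
80108 = 13·5941 + 2875   →  a_1 = 13
5941 = 2·2875 + 191   →  a_2 = 2
2875 = 15·191 + 10   →  a_3 = 15

15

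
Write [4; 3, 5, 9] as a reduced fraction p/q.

634/147

Fold from the inside: start with 9/1.
  5 + 1/9 = 46/9
  3 + 9/46 = 147/46
  4 + 46/147 = 634/147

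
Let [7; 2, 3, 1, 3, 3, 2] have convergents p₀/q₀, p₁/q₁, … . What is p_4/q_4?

Using pₖ = aₖpₖ₋₁ + pₖ₋₂, qₖ = aₖqₖ₋₁ + qₖ₋₂ (with p₋₁=1, p₋₂=0, q₋₁=0, q₋₂=1):
  k=0: a=7, p=7, q=1
  k=1: a=2, p=15, q=2
  k=2: a=3, p=52, q=7
  k=3: a=1, p=67, q=9
  k=4: a=3, p=253, q=34

253/34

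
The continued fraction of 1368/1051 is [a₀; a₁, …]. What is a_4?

1

1368 = 1·1051 + 317   →  a_0 = 1
1051 = 3·317 + 100   →  a_1 = 3
317 = 3·100 + 17   →  a_2 = 3
100 = 5·17 + 15   →  a_3 = 5
17 = 1·15 + 2   →  a_4 = 1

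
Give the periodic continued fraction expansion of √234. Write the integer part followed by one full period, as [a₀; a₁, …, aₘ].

a₀ = ⌊√234⌋ = 15.
With m₀=0, d₀=1 and mₖ₊₁ = dₖaₖ − mₖ, dₖ₊₁ = (n − mₖ₊₁²)/dₖ, aₖ₊₁ = ⌊(a₀+mₖ₊₁)/dₖ₊₁⌋:
  k=1: m=15, d=9, a=3
  k=2: m=12, d=10, a=2
  k=3: m=8, d=17, a=1
  k=4: m=9, d=9, a=2
  k=5: m=9, d=17, a=1
  k=6: m=8, d=10, a=2
  k=7: m=12, d=9, a=3
  k=8: m=15, d=1, a=30
d=1 and a=2a₀=30 at k=8, so the next step gives (m, d) = (15, 9) again — its k=1 value — and the period has length 8.

[15; 3, 2, 1, 2, 1, 2, 3, 30]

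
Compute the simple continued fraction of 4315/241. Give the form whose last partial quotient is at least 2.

[17; 1, 9, 2, 11]

4315 = 17*241 + 218
241 = 1*218 + 23
218 = 9*23 + 11
23 = 2*11 + 1
11 = 11*1 + 0  (stop)
So 4315/241 = [17; 1, 9, 2, 11].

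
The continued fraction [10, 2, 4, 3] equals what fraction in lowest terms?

303/29

Fold from the inside: start with 3/1.
  4 + 1/3 = 13/3
  2 + 3/13 = 29/13
  10 + 13/29 = 303/29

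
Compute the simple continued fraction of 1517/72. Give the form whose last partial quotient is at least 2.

1517 = 21*72 + 5
72 = 14*5 + 2
5 = 2*2 + 1
2 = 2*1 + 0  (stop)
So 1517/72 = [21; 14, 2, 2].

[21; 14, 2, 2]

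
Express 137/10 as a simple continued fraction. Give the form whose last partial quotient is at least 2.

[13; 1, 2, 3]

137 = 13*10 + 7
10 = 1*7 + 3
7 = 2*3 + 1
3 = 3*1 + 0  (stop)
So 137/10 = [13; 1, 2, 3].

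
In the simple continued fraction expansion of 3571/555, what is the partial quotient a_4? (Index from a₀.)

3

3571 = 6·555 + 241   →  a_0 = 6
555 = 2·241 + 73   →  a_1 = 2
241 = 3·73 + 22   →  a_2 = 3
73 = 3·22 + 7   →  a_3 = 3
22 = 3·7 + 1   →  a_4 = 3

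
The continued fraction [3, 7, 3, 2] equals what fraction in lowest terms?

160/51

Using pₖ = aₖpₖ₋₁ + pₖ₋₂ and qₖ = aₖqₖ₋₁ + qₖ₋₂:
  k=0: a=3, p=3, q=1
  k=1: a=7, p=22, q=7
  k=2: a=3, p=69, q=22
  k=3: a=2, p=160, q=51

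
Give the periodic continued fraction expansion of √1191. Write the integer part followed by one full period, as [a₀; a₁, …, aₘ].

[34; 1, 1, 22, 1, 1, 68]

a₀ = ⌊√1191⌋ = 34.
With m₀=0, d₀=1 and mₖ₊₁ = dₖaₖ − mₖ, dₖ₊₁ = (n − mₖ₊₁²)/dₖ, aₖ₊₁ = ⌊(a₀+mₖ₊₁)/dₖ₊₁⌋:
  k=1: m=34, d=35, a=1
  k=2: m=1, d=34, a=1
  k=3: m=33, d=3, a=22
  k=4: m=33, d=34, a=1
  k=5: m=1, d=35, a=1
  k=6: m=34, d=1, a=68
d=1 and a=2a₀=68 at k=6, so the next step gives (m, d) = (34, 35) again — its k=1 value — and the period has length 6.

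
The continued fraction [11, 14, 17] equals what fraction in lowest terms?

Fold from the inside: start with 17/1.
  14 + 1/17 = 239/17
  11 + 17/239 = 2646/239

2646/239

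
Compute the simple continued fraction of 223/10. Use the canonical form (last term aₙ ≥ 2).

[22; 3, 3]

223 = 22*10 + 3
10 = 3*3 + 1
3 = 3*1 + 0  (stop)
So 223/10 = [22; 3, 3].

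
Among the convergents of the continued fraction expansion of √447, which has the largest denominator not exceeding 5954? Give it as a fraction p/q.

√447 = [21; 7, 42, …] (period length 2).
Convergents:
  p_0/q_0 = 21/1
  p_1/q_1 = 148/7
  p_2/q_2 = 6237/295
  p_3/q_3 = 43807/2072
  p_4/q_4 = 1846131/87319
q_3 = 2072 ≤ 5954 < 87319 = q_4, so the answer is 43807/2072.

43807/2072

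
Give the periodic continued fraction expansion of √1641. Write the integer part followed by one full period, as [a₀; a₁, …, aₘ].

a₀ = ⌊√1641⌋ = 40.
With m₀=0, d₀=1 and mₖ₊₁ = dₖaₖ − mₖ, dₖ₊₁ = (n − mₖ₊₁²)/dₖ, aₖ₊₁ = ⌊(a₀+mₖ₊₁)/dₖ₊₁⌋:
  k=1: m=40, d=41, a=1
  k=2: m=1, d=40, a=1
  k=3: m=39, d=3, a=26
  k=4: m=39, d=40, a=1
  k=5: m=1, d=41, a=1
  k=6: m=40, d=1, a=80
d=1 and a=2a₀=80 at k=6, so the next step gives (m, d) = (40, 41) again — its k=1 value — and the period has length 6.

[40; 1, 1, 26, 1, 1, 80]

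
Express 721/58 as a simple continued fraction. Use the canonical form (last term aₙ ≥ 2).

[12; 2, 3, 8]

721 = 12·58 + 25
58 = 2·25 + 8
25 = 3·8 + 1
8 = 8·1 + 0  (stop)
So 721/58 = [12; 2, 3, 8].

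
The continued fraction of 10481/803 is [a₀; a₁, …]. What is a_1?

19

10481 = 13·803 + 42   →  a_0 = 13
803 = 19·42 + 5   →  a_1 = 19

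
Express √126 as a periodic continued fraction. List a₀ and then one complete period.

[11; 4, 2, 4, 22]

a₀ = ⌊√126⌋ = 11.
With m₀=0, d₀=1 and mₖ₊₁ = dₖaₖ − mₖ, dₖ₊₁ = (n − mₖ₊₁²)/dₖ, aₖ₊₁ = ⌊(a₀+mₖ₊₁)/dₖ₊₁⌋:
  k=1: m=11, d=5, a=4
  k=2: m=9, d=9, a=2
  k=3: m=9, d=5, a=4
  k=4: m=11, d=1, a=22
d=1 and a=2a₀=22 at k=4, so the next step gives (m, d) = (11, 5) again — its k=1 value — and the period has length 4.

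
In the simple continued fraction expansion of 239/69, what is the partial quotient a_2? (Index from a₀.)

6

239 = 3·69 + 32   →  a_0 = 3
69 = 2·32 + 5   →  a_1 = 2
32 = 6·5 + 2   →  a_2 = 6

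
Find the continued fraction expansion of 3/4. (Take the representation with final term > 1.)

[0; 1, 3]

3 = 0·4 + 3
4 = 1·3 + 1
3 = 3·1 + 0  (stop)
So 3/4 = [0; 1, 3].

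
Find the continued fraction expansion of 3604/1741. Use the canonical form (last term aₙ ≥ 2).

[2; 14, 3, 1, 2, 3, 3]

3604 = 2*1741 + 122
1741 = 14*122 + 33
122 = 3*33 + 23
33 = 1*23 + 10
23 = 2*10 + 3
10 = 3*3 + 1
3 = 3*1 + 0  (stop)
So 3604/1741 = [2; 14, 3, 1, 2, 3, 3].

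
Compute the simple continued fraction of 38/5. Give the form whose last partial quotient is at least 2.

[7; 1, 1, 2]

38 = 7×5 + 3
5 = 1×3 + 2
3 = 1×2 + 1
2 = 2×1 + 0  (stop)
So 38/5 = [7; 1, 1, 2].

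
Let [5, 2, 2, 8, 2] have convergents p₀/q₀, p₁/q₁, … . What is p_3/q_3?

227/42

Using pₖ = aₖpₖ₋₁ + pₖ₋₂, qₖ = aₖqₖ₋₁ + qₖ₋₂ (with p₋₁=1, p₋₂=0, q₋₁=0, q₋₂=1):
  k=0: a=5, p=5, q=1
  k=1: a=2, p=11, q=2
  k=2: a=2, p=27, q=5
  k=3: a=8, p=227, q=42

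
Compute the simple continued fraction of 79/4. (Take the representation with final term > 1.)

[19; 1, 3]

79 = 19*4 + 3
4 = 1*3 + 1
3 = 3*1 + 0  (stop)
So 79/4 = [19; 1, 3].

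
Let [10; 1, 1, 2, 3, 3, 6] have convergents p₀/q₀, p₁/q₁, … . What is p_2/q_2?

21/2

Using pₖ = aₖpₖ₋₁ + pₖ₋₂, qₖ = aₖqₖ₋₁ + qₖ₋₂ (with p₋₁=1, p₋₂=0, q₋₁=0, q₋₂=1):
  k=0: a=10, p=10, q=1
  k=1: a=1, p=11, q=1
  k=2: a=1, p=21, q=2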